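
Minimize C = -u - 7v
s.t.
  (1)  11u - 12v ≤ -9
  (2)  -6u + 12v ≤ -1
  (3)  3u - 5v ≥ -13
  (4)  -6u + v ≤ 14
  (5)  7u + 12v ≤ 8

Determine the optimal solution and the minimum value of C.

Feasible corners and C = -u - 7v:
  (-2, -13/12) → C = 115/12
  (-159/61, -100/61) → C = 859/61
  (-169/66, -15/11) → C = 799/66

u = -2, v = -13/12, minimum C = 115/12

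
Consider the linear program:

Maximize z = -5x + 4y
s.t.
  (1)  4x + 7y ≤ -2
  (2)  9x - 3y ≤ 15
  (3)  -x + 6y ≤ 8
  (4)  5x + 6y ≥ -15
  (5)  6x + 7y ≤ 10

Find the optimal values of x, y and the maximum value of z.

Extreme points and z = -5x + 4y:
  (33/25, -26/25) → z = -269/25
  (-68/31, 30/31) → z = 460/31
  (15/23, -70/23) → z = -355/23
  (-23/6, 25/36) → z = 395/18

The binding constraints are -x + 6y = 8 and 5x + 6y = -15.
Solving simultaneously gives x = -23/6, y = 25/36.

x = -23/6, y = 25/36, maximum z = 395/18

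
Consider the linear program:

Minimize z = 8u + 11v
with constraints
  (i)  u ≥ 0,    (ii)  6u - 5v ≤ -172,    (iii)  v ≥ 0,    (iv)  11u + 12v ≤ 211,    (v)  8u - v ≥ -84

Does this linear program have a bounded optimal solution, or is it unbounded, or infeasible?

infeasible

The boundaries u = 0 and 6u - 5v = -172 meet at (0, 172/5), but that point violates 11u + 12v ≤ 211. Every candidate vertex is excluded by some other constraint, so the feasible region is empty.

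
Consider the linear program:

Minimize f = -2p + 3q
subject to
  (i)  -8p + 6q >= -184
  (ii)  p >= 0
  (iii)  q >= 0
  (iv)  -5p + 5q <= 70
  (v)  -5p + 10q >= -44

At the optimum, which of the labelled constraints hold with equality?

(i) and (v)

Corner points and f = -2p + 3q:
  (134, 148) → f = 176
  (788/25, 284/25) → f = -724/25
  (0, 0) → f = 0
  (0, 14) → f = 42
  (44/5, 0) → f = -88/5

The minimum is at (788/25, 284/25). Substituting into each constraint, equality holds for (i) and (v); the remaining constraints have slack.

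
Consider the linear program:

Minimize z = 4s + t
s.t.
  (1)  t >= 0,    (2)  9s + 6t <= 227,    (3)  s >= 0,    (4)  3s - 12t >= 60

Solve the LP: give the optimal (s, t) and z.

s = 20, t = 0, minimum z = 80

Feasible corners and z = 4s + t:
  (227/9, 0) → z = 908/9
  (20, 0) → z = 80
  (514/21, 47/42) → z = 4159/42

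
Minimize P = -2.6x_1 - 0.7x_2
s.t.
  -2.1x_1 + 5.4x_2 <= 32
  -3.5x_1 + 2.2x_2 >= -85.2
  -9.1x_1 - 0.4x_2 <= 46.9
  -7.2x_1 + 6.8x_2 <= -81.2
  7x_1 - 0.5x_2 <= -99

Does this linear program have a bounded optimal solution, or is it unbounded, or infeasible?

infeasible

The boundaries -2.1x_1 + 5.4x_2 = 32 and -3.5x_1 + 2.2x_2 = -85.2 meet at (13262/357, 1039/51), but that point violates 7x_1 - 0.5x_2 ≤ -99. Every candidate vertex is excluded by some other constraint, so the feasible region is empty.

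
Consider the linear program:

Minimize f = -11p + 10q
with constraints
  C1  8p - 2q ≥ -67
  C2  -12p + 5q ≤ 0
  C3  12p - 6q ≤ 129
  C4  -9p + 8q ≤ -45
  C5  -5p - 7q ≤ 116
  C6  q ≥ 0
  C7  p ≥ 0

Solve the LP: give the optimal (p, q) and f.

Vertices and f = -11p + 10q:
  (127/7, 207/14) → f = -362/7
  (43/4, 0) → f = -473/4
  (5, 0) → f = -55

p = 43/4, q = 0, minimum f = -473/4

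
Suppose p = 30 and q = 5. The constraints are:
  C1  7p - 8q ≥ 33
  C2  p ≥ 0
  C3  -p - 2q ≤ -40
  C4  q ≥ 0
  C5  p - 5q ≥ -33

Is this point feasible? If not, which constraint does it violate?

feasible

C1: 170 ≥ 33 ✓
C2: 30 ≥ 0 ✓
C3: -40 ≤ -40 ✓
C4: 5 ≥ 0 ✓
C5: 5 ≥ -33 ✓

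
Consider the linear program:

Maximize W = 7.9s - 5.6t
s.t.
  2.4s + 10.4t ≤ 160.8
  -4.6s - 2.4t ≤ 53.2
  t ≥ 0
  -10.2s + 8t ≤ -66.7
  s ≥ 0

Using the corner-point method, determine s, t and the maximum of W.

Extreme points and W = 7.9s - 5.6t:
  (67, 0) → W = 5293/10
  (24751/1566, 6167/522) → W = 919273/15660
  (667/102, 0) → W = 52693/1020

The binding constraints are 2.4s + 10.4t = 160.8 and t = 0.
Solving simultaneously gives s = 67, t = 0.

s = 67, t = 0, maximum W = 529.3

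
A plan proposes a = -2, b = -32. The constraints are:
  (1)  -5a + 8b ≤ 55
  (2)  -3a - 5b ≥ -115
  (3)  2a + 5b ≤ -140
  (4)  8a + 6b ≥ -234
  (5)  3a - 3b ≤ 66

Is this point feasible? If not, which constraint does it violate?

Constraint (5): 3a - 3b = 90, which is not ≤ 66. All other constraints are satisfied.

not feasible — violates (5)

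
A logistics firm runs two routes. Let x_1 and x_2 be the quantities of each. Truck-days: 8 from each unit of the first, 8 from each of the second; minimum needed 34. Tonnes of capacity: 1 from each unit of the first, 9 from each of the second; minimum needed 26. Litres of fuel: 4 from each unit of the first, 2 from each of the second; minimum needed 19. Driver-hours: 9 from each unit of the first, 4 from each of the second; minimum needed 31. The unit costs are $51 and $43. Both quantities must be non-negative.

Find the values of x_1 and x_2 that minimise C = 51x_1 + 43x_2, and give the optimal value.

x_1 = 7/2, x_2 = 5/2, minimum C = 286

Corner points and C = 51x_1 + 43x_2:
  (0, 19/2) → C = 817/2
  (26, 0) → C = 1326
  (7/2, 5/2) → C = 286
The feasible region is unbounded (it extends along (0, 1), (1, 0)), but C strictly increases along every unbounded feasible direction, so there is no improving ray and the minimum is attained at a vertex.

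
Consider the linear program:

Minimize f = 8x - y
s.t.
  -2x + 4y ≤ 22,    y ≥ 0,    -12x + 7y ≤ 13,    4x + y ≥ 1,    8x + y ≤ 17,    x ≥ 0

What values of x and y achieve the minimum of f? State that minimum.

x = 0, y = 13/7, minimum f = -13/7

The binding constraints are -12x + 7y = 13 and x = 0.
Solving simultaneously gives x = 0, y = 13/7.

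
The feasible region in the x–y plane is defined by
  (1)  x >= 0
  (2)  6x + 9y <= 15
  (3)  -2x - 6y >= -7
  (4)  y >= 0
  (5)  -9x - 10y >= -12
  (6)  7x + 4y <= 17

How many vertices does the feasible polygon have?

4

Intersecting each pair of boundary lines and keeping only the points that satisfy every inequality leaves:
  (0, 7/6)
  (0, 0)
  (1/17, 39/34)
  (4/3, 0)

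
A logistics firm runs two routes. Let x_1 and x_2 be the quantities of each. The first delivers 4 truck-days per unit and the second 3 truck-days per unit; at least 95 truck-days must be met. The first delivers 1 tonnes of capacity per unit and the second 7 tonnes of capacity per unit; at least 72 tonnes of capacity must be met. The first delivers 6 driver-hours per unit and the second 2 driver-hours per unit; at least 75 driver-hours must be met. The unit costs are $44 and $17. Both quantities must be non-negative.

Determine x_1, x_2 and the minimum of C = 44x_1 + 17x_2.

x_1 = 7/2, x_2 = 27, minimum C = 613

Extreme points and C = 44x_1 + 17x_2:
  (0, 75/2) → C = 1275/2
  (72, 0) → C = 3168
  (449/25, 193/25) → C = 23037/25
  (7/2, 27) → C = 613
The feasible region is unbounded (it extends along (0, 1), (1, 0)), but C strictly increases along every unbounded feasible direction, so there is no improving ray and the minimum is attained at a vertex.

At the optimal vertex, 4x_1 + 3x_2 = 95 and 6x_1 + 2x_2 = 75.
Solving simultaneously gives x_1 = 7/2, x_2 = 27.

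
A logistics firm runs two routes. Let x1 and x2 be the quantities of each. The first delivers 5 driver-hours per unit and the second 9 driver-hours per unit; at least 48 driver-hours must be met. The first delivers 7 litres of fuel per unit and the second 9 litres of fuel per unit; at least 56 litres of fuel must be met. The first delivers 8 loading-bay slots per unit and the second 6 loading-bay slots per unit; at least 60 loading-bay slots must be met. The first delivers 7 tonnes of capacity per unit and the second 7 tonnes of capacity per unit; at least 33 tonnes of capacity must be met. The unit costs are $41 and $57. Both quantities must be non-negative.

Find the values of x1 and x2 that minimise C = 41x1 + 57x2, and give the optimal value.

x1 = 6, x2 = 2, minimum C = 360

The feasible region is unbounded (it extends along (0, 1), (1, 0)), but C strictly increases along every unbounded feasible direction, so there is no improving ray and the minimum is attained at a vertex.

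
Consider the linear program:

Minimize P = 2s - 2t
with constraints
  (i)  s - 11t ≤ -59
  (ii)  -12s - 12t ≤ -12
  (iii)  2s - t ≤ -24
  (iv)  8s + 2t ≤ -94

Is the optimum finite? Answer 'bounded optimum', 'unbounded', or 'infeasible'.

From the feasible point (-16, 17), moving in the direction (-2, 8) keeps every constraint satisfied while P decreases without bound.

unbounded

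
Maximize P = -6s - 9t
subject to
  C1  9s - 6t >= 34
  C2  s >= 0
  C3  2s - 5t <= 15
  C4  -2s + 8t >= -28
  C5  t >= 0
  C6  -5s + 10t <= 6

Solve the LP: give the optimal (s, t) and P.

The feasible region is unbounded (it extends along (2, 1), (5, 2)), but P strictly decreases along every unbounded feasible direction, so there is no improving ray and the maximum is attained at a vertex.

The binding constraints are 9s - 6t = 34 and t = 0.
Solving simultaneously gives s = 34/9, t = 0.

s = 34/9, t = 0, maximum P = -68/3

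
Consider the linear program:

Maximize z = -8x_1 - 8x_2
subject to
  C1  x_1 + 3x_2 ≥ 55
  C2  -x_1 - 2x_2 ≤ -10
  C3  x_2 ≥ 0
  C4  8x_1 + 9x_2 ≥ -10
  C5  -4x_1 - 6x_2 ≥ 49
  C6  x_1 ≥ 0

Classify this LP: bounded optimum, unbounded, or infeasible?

The boundaries x_1 + 3x_2 = 55 and x_2 = 0 meet at (55, 0), but that point violates -4x_1 - 6x_2 ≥ 49. Every candidate vertex is excluded by some other constraint, so the feasible region is empty.

infeasible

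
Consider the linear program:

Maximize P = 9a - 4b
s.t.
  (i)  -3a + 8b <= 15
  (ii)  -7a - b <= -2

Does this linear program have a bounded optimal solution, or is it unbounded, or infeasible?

unbounded

From the feasible point (1/59, 111/59), moving in the direction (8, 3) keeps every constraint satisfied while P increases without bound.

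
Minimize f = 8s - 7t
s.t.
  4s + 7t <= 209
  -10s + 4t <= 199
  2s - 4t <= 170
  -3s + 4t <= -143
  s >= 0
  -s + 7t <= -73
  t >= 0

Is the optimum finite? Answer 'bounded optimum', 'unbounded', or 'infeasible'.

infeasible

The boundaries 4s + 7t = 209 and 2s - 4t = 170 meet at (1013/15, -131/15), but that point violates t ≥ 0. Every candidate vertex is excluded by some other constraint, so the feasible region is empty.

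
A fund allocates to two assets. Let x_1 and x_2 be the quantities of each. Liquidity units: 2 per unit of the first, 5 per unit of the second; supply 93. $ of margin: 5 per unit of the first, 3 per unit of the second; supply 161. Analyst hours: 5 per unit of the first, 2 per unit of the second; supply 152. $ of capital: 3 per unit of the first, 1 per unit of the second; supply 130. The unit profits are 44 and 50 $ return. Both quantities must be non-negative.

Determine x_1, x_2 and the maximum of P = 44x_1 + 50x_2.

Feasible corners and P = 44x_1 + 50x_2:
  (0, 0) → P = 0
  (0, 93/5) → P = 930
  (152/5, 0) → P = 6688/5
  (82/3, 23/3) → P = 1586

x_1 = 82/3, x_2 = 23/3, maximum P = 1586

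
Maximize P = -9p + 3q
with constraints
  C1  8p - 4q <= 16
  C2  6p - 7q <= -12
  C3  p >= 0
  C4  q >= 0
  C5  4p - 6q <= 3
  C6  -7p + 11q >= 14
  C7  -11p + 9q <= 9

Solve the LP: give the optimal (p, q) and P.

p = 45/23, q = 78/23, maximum P = -171/23

Extreme points and P = -9p + 3q:
  (5, 6) → P = -27
  (45/7, 62/7) → P = -219/7
  (45/23, 78/23) → P = -171/23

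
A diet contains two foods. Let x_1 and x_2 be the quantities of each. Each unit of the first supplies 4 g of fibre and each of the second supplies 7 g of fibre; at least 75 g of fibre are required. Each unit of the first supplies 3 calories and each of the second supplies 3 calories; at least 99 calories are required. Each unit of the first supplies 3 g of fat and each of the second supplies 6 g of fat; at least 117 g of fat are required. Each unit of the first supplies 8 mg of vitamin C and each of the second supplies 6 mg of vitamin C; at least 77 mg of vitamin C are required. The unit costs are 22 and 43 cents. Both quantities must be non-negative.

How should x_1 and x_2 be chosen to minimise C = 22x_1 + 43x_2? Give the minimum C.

Extreme points and C = 22x_1 + 43x_2:
  (0, 33) → C = 1419
  (39, 0) → C = 858
  (27, 6) → C = 852
The feasible region is unbounded (it extends along (0, 1), (1, 0)), but C strictly increases along every unbounded feasible direction, so there is no improving ray and the minimum is attained at a vertex.

x_1 = 27, x_2 = 6, minimum C = 852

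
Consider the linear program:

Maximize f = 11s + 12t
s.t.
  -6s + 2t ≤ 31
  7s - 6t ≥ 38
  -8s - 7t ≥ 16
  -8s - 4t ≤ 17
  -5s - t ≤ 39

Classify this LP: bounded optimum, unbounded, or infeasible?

Feasible corners and f = 11s + 12t:
  (170/97, -416/97) → f = -3122/97
  (25/38, -423/76) → f = -2263/38
The feasible region has finitely many vertices and no improving ray; the maximum is -3122/97 at (170/97, -416/97).

bounded optimum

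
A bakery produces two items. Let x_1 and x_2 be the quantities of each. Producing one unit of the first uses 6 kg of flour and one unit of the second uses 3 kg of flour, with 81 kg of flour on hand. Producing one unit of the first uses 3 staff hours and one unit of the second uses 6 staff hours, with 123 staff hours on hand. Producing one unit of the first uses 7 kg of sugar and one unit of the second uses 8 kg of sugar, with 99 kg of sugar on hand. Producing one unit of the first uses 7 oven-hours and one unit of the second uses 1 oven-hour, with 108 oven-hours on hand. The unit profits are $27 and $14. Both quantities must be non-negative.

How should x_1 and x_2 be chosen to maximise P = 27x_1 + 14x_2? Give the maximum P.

x_1 = 13, x_2 = 1, maximum P = 365

Vertices and P = 27x_1 + 14x_2:
  (0, 0) → P = 0
  (0, 99/8) → P = 693/4
  (27/2, 0) → P = 729/2
  (13, 1) → P = 365

At the optimal vertex, 6x_1 + 3x_2 = 81 and 7x_1 + 8x_2 = 99.
Solving simultaneously gives x_1 = 13, x_2 = 1.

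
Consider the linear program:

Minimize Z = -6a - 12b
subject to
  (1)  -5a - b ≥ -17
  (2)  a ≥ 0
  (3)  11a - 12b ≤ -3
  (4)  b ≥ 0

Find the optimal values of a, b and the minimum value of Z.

The optimum lies where -5a - b = -17 and a = 0.
Solving simultaneously gives a = 0, b = 17.

a = 0, b = 17, minimum Z = -204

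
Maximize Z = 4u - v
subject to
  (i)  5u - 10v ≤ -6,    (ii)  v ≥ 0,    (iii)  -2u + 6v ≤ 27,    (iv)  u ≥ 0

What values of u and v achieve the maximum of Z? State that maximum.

Feasible corners and Z = 4u - v:
  (117/5, 123/10) → Z = 813/10
  (0, 3/5) → Z = -3/5
  (0, 9/2) → Z = -9/2

The binding constraints are 5u - 10v = -6 and -2u + 6v = 27.
Solving simultaneously gives u = 117/5, v = 123/10.

u = 117/5, v = 123/10, maximum Z = 813/10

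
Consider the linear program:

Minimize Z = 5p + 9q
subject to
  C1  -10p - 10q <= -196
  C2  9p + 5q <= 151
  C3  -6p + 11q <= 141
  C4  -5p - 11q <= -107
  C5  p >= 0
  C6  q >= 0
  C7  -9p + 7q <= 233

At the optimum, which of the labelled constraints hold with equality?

C1 and C2

Corner points and Z = 5p + 9q:
  (53/4, 127/20) → Z = 617/5
  (373/85, 1293/85) → Z = 13502/85
  (956/129, 725/43) → Z = 24355/129

The minimum is at (53/4, 127/20). Substituting into each constraint, equality holds for C1 and C2; the remaining constraints have slack.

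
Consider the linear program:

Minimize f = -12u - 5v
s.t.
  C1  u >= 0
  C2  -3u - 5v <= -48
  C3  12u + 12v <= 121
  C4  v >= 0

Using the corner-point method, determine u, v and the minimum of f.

u = 29/24, v = 71/8, minimum f = -471/8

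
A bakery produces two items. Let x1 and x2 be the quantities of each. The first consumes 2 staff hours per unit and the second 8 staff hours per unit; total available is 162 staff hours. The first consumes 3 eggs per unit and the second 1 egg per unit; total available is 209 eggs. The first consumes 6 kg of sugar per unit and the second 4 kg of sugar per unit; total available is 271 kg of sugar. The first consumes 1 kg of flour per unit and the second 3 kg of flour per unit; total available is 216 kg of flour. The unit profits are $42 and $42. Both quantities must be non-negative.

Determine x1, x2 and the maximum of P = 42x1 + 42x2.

x1 = 38, x2 = 43/4, maximum P = 4095/2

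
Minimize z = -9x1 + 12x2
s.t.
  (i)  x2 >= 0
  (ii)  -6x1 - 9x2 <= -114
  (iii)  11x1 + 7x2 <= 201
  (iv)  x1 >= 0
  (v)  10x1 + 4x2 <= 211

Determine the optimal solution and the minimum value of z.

x1 = 337/19, x2 = 16/19, minimum z = -2841/19

Feasible corners and z = -9x1 + 12x2:
  (337/19, 16/19) → z = -2841/19
  (0, 38/3) → z = 152
  (0, 201/7) → z = 2412/7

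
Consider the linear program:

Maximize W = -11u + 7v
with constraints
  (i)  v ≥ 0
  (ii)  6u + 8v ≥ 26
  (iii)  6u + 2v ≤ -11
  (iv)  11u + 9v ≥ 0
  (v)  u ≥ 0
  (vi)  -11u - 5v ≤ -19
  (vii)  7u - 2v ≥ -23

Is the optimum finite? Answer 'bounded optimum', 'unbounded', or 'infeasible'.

The boundaries v = 0 and 6u + 8v = 26 meet at (13/3, 0), but that point violates 6u + 2v ≤ -11. Every candidate vertex is excluded by some other constraint, so the feasible region is empty.

infeasible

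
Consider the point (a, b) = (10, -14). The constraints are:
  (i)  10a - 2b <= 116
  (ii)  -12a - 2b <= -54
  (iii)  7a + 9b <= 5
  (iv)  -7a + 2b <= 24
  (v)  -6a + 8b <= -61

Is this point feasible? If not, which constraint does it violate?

not feasible — violates (i)

Constraint (i): 10a - 2b = 128, which is not ≤ 116. All other constraints are satisfied.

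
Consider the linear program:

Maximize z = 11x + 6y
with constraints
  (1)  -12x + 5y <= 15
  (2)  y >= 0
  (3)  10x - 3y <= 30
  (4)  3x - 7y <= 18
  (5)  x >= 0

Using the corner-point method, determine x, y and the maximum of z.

At the optimal vertex, -12x + 5y = 15 and 10x - 3y = 30.
Solving simultaneously gives x = 195/14, y = 255/7.

x = 195/14, y = 255/7, maximum z = 5205/14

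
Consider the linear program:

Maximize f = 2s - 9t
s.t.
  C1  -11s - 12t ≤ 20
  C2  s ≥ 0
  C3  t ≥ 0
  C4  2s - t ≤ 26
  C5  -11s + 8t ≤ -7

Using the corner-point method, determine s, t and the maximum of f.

s = 13, t = 0, maximum f = 26

Vertices and f = 2s - 9t:
  (13, 0) → f = 26
  (7/11, 0) → f = 14/11
  (201/5, 272/5) → f = -2046/5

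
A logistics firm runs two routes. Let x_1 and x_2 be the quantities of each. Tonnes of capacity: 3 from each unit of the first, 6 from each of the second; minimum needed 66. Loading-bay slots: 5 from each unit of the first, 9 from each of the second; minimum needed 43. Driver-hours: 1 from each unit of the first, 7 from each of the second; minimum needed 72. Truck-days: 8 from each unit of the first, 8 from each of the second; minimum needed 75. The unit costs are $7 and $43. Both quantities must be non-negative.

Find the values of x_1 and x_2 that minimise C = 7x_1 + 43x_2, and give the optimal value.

Feasible corners and C = 7x_1 + 43x_2:
  (0, 11) → C = 473
  (72, 0) → C = 504
  (2, 10) → C = 444
The feasible region is unbounded (it extends along (0, 1), (1, 0)), but C strictly increases along every unbounded feasible direction, so there is no improving ray and the minimum is attained at a vertex.

At the optimal vertex, 3x_1 + 6x_2 = 66 and x_1 + 7x_2 = 72.
Solving simultaneously gives x_1 = 2, x_2 = 10.

x_1 = 2, x_2 = 10, minimum C = 444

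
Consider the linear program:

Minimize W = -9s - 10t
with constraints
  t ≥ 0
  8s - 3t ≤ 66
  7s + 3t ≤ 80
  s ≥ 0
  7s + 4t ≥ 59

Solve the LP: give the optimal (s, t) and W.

Feasible corners and W = -9s - 10t:
  (146/15, 178/45) → W = -5722/45
  (441/53, 10/53) → W = -4069/53
  (0, 80/3) → W = -800/3
  (0, 59/4) → W = -295/2

s = 0, t = 80/3, minimum W = -800/3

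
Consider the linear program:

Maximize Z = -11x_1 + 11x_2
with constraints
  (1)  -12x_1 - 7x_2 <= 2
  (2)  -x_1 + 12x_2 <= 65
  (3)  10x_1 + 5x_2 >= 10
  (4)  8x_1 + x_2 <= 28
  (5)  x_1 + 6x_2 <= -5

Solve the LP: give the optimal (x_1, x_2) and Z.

Extreme points and Z = -11x_1 + 11x_2:
  (13/3, -20/3) → Z = -121
  (17/11, -12/11) → Z = -29
  (173/47, -68/47) → Z = -2651/47

x_1 = 17/11, x_2 = -12/11, maximum Z = -29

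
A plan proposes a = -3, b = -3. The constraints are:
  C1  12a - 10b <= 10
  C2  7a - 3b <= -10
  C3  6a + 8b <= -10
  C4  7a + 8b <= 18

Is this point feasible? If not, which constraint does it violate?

feasible

C1: -6 ≤ 10 ✓
C2: -12 ≤ -10 ✓
C3: -42 ≤ -10 ✓
C4: -45 ≤ 18 ✓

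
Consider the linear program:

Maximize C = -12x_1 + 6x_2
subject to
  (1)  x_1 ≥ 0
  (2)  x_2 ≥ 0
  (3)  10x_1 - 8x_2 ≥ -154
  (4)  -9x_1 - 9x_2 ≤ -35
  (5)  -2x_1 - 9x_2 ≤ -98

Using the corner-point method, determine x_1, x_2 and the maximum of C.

Vertices and C = -12x_1 + 6x_2:
  (0, 77/4) → C = 231/2
  (0, 98/9) → C = 196/3
  (49, 0) → C = -588
The feasible region is unbounded (it extends along (4, 5), (1, 0)), but C strictly decreases along every unbounded feasible direction, so there is no improving ray and the maximum is attained at a vertex.

x_1 = 0, x_2 = 77/4, maximum C = 231/2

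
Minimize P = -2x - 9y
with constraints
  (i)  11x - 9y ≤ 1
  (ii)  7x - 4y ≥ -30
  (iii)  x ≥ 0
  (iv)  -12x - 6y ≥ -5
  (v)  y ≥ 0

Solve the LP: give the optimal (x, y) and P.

x = 0, y = 5/6, minimum P = -15/2

Feasible corners and P = -2x - 9y:
  (17/58, 43/174) → P = -163/58
  (1/11, 0) → P = -2/11
  (0, 5/6) → P = -15/2
  (0, 0) → P = 0

The optimum lies where x = 0 and -12x - 6y = -5.
Solving simultaneously gives x = 0, y = 5/6.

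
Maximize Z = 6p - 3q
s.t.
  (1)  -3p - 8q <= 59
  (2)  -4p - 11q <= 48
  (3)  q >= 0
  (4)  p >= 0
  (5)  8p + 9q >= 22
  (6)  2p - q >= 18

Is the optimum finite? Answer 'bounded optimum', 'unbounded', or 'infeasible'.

unbounded

From the feasible point (9, 0), moving in the direction (1, 0) keeps every constraint satisfied while Z increases without bound.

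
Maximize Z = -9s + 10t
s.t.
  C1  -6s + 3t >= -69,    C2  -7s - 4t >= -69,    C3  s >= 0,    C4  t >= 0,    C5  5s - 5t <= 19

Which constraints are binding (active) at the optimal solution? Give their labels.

Feasible corners and Z = -9s + 10t:
  (0, 69/4) → Z = 345/2
  (421/55, 212/55) → Z = -1669/55
  (0, 0) → Z = 0
  (19/5, 0) → Z = -171/5

The maximum is at (0, 69/4). Substituting into each constraint, equality holds for C2 and C3; the remaining constraints have slack.

C2 and C3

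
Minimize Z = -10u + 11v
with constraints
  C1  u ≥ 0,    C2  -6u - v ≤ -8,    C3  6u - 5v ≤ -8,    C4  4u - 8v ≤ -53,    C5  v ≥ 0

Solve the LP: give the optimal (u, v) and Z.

Corner points and Z = -10u + 11v:
  (0, 8) → Z = 88
  (11/52, 175/26) → Z = 935/13
  (201/28, 143/14) → Z = 284/7
The feasible region is unbounded (it extends along (0, 1), (5, 6)), but Z strictly increases along every unbounded feasible direction, so there is no improving ray and the minimum is attained at a vertex.

u = 201/28, v = 143/14, minimum Z = 284/7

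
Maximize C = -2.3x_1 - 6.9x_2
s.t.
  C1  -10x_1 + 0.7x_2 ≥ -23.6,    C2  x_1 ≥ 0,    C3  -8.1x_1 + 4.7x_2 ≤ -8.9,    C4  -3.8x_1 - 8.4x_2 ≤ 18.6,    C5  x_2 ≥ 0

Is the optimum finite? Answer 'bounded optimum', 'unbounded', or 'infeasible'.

bounded optimum

Feasible corners and C = -2.3x_1 - 6.9x_2:
  (10469/4133, 10216/4133) → C = -945691/41330
  (2.36, 0) → C = -5.428
  (89/81, 0) → C = -2047/810
The feasible region has finitely many vertices and no improving ray; the maximum is -2047/810 at (89/81, 0).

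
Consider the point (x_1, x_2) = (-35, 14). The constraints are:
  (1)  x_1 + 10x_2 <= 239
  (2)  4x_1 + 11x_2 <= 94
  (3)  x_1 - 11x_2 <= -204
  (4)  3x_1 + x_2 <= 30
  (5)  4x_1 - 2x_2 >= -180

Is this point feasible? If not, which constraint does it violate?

Constraint (3): x_1 - 11x_2 = -189, which is not ≤ -204. All other constraints are satisfied.

not feasible — violates (3)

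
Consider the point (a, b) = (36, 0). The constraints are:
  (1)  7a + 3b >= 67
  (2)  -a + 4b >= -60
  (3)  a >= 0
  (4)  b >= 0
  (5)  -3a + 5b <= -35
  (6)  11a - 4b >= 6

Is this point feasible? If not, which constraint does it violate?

feasible

(1): 252 ≥ 67 ✓
(2): -36 ≥ -60 ✓
(3): 36 ≥ 0 ✓
(4): 0 ≥ 0 ✓
(5): -108 ≤ -35 ✓
(6): 396 ≥ 6 ✓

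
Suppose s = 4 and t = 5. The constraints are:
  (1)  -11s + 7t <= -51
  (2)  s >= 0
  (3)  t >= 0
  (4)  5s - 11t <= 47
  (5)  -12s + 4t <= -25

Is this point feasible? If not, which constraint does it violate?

not feasible — violates (1)

Constraint (1): -11s + 7t = -9, which is not ≤ -51. All other constraints are satisfied.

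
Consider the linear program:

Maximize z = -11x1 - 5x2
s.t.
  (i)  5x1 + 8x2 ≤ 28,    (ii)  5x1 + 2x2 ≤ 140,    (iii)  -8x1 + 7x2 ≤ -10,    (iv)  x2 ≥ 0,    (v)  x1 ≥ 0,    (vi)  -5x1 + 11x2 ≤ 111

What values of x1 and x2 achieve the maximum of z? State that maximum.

x1 = 5/4, x2 = 0, maximum z = -55/4

Corner points and z = -11x1 - 5x2:
  (92/33, 58/33) → z = -434/11
  (28/5, 0) → z = -308/5
  (5/4, 0) → z = -55/4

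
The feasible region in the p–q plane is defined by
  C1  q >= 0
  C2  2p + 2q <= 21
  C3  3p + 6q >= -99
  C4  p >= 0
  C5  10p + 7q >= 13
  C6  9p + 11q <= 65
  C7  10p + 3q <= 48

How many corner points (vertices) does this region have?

Of the 21 pairwise boundary intersections, those satisfying every inequality are:
  (13/10, 0)
  (24/5, 0)
  (0, 13/7)
  (0, 65/11)
  (333/83, 218/83)

5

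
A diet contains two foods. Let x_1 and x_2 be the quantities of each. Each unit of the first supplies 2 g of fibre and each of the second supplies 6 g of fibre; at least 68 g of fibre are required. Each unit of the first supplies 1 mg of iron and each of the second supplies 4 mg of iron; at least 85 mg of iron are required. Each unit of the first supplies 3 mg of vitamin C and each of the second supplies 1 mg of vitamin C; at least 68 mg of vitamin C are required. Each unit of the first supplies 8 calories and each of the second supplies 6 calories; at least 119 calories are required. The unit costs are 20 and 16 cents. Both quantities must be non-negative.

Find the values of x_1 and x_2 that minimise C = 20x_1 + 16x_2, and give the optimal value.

x_1 = 17, x_2 = 17, minimum C = 612

Vertices and C = 20x_1 + 16x_2:
  (0, 68) → C = 1088
  (85, 0) → C = 1700
  (17, 17) → C = 612
The feasible region is unbounded (it extends along (0, 1), (1, 0)), but C strictly increases along every unbounded feasible direction, so there is no improving ray and the minimum is attained at a vertex.

The optimum lies where x_1 + 4x_2 = 85 and 3x_1 + x_2 = 68.
Solving simultaneously gives x_1 = 17, x_2 = 17.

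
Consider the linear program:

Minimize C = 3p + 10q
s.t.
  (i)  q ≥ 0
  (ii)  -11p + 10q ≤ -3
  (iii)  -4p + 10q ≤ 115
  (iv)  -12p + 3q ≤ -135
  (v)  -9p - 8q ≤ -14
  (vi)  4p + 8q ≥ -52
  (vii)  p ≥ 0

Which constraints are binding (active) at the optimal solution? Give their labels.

(i) and (iv)

Vertices and C = 3p + 10q:
  (45/4, 0) → C = 135/4
  (118/7, 1277/70) → C = 233
  (447/29, 483/29) → C = 6171/29
The feasible region is unbounded (it extends along (5, 2), (1, 0)), but C strictly increases along every unbounded feasible direction, so there is no improving ray and the minimum is attained at a vertex.

The minimum is at (45/4, 0). Substituting into each constraint, equality holds for (i) and (iv); the remaining constraints have slack.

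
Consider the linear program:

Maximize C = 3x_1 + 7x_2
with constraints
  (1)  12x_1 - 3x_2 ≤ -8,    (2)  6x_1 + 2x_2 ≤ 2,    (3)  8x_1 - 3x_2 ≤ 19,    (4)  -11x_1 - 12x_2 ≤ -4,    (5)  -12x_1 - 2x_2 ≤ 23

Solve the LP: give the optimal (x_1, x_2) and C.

x_1 = -25/6, x_2 = 27/2, maximum C = 82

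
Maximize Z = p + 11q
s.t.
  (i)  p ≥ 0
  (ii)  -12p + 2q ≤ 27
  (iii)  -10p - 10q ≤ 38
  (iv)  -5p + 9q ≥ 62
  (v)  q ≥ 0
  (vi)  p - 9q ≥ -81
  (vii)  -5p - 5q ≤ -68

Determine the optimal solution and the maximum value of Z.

p = 19/4, q = 343/36, maximum Z = 986/9

The optimum lies where -5p + 9q = 62 and p - 9q = -81.
Solving simultaneously gives p = 19/4, q = 343/36.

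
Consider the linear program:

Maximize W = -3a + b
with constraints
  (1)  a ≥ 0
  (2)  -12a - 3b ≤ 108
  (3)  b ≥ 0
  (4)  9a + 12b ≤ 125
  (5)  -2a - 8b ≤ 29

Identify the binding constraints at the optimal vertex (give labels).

(1) and (4)

Extreme points and W = -3a + b:
  (0, 0) → W = 0
  (0, 125/12) → W = 125/12
  (125/9, 0) → W = -125/3

The maximum is at (0, 125/12). Substituting into each constraint, equality holds for (1) and (4); the remaining constraints have slack.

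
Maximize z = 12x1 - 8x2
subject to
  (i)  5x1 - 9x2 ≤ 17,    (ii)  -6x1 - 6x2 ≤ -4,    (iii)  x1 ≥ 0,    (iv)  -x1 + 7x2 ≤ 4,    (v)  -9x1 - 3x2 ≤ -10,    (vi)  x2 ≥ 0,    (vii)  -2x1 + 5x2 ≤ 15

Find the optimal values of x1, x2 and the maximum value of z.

Vertices and z = 12x1 - 8x2:
  (155/26, 37/26) → z = 782/13
  (17/5, 0) → z = 204/5
  (29/33, 23/33) → z = 164/33
  (10/9, 0) → z = 40/3

x1 = 155/26, x2 = 37/26, maximum z = 782/13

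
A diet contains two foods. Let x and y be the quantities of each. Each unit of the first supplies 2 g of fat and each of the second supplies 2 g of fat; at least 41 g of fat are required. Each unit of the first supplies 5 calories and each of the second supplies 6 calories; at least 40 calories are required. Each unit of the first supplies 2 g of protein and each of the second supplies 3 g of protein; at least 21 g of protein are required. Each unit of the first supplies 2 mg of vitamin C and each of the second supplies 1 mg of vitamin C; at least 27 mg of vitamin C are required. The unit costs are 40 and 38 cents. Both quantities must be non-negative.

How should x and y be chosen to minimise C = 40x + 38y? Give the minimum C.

x = 13/2, y = 14, minimum C = 792

The feasible region is unbounded (it extends along (0, 1), (1, 0)), but C strictly increases along every unbounded feasible direction, so there is no improving ray and the minimum is attained at a vertex.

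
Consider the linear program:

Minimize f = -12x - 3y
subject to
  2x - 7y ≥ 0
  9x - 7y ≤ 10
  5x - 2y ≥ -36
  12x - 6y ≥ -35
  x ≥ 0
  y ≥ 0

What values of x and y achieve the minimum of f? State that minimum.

Extreme points and f = -12x - 3y:
  (10/7, 20/49) → f = -900/49
  (0, 0) → f = 0
  (10/9, 0) → f = -40/3

x = 10/7, y = 20/49, minimum f = -900/49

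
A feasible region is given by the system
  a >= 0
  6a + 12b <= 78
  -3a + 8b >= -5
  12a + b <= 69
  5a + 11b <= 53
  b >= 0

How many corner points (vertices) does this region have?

5

Intersecting each pair of boundary lines and keeping only the points that satisfy every inequality leaves:
  (0, 53/11)
  (0, 0)
  (557/99, 49/33)
  (5/3, 0)
  (706/127, 291/127)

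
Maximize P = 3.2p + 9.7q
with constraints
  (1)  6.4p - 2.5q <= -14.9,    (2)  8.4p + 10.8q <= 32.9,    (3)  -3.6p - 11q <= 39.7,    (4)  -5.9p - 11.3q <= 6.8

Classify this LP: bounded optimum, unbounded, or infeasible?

From the feasible point (-7867/9012, 8393/2253), moving in the direction (-11.3, 5.9) keeps every constraint satisfied while P increases without bound.

unbounded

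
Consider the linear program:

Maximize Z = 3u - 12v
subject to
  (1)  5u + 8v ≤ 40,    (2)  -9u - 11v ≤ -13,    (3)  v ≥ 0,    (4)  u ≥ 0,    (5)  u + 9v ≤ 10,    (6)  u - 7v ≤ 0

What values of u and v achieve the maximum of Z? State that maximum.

u = 35/8, v = 5/8, maximum Z = 45/8

Corner points and Z = 3u - 12v:
  (1/10, 11/10) → Z = -129/10
  (91/74, 13/74) → Z = 117/74
  (35/8, 5/8) → Z = 45/8

The binding constraints are u + 9v = 10 and u - 7v = 0.
Solving simultaneously gives u = 35/8, v = 5/8.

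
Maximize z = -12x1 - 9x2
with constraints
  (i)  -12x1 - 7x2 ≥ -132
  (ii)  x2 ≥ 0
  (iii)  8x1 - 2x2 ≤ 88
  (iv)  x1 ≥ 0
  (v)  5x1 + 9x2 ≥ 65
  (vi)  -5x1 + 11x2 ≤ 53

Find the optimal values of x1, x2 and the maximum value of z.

x1 = 119/50, x2 = 59/10, maximum z = -4083/50

The binding constraints are 5x1 + 9x2 = 65 and -5x1 + 11x2 = 53.
Solving simultaneously gives x1 = 119/50, x2 = 59/10.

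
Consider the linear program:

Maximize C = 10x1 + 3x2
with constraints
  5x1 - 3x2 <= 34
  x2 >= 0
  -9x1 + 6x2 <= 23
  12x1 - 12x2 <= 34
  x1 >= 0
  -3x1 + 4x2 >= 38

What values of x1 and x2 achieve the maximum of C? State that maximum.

Corner points and C = 10x1 + 3x2:
  (91, 421/3) → C = 1331
  (250/11, 292/11) → C = 3376/11
  (68/9, 91/6) → C = 2179/18

x1 = 91, x2 = 421/3, maximum C = 1331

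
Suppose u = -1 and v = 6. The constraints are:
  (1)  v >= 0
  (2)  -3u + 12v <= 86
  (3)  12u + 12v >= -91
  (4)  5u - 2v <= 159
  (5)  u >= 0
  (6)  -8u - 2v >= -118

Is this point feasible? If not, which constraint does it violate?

Constraint (5): u = -1, which is not ≥ 0. All other constraints are satisfied.

not feasible — violates (5)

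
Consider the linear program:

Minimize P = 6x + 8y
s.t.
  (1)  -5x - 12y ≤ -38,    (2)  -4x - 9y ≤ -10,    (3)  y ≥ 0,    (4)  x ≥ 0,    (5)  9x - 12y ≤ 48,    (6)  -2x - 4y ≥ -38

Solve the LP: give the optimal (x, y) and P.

x = 0, y = 19/6, minimum P = 76/3

Corner points and P = 6x + 8y:
  (0, 19/6) → P = 76/3
  (43/7, 17/28) → P = 292/7
  (0, 19/2) → P = 76
  (54/5, 41/10) → P = 488/5

The binding constraints are -5x - 12y = -38 and x = 0.
Solving simultaneously gives x = 0, y = 19/6.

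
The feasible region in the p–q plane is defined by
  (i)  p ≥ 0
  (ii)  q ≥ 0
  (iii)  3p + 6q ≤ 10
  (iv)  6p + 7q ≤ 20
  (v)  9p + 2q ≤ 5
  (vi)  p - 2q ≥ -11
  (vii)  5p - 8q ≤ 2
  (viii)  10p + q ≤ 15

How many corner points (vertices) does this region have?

5

Pairwise boundary intersections that survive every other constraint:
  (0, 0)
  (0, 5/3)
  (2/5, 0)
  (5/24, 25/16)
  (22/41, 7/82)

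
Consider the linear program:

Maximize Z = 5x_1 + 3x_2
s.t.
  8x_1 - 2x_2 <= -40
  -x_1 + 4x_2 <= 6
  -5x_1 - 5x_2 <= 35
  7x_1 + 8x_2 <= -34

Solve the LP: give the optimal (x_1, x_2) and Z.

x_1 = -194/39, x_2 = 4/39, maximum Z = -958/39

Corner points and Z = 5x_1 + 3x_2:
  (-27/5, -8/5) → Z = -159/5
  (-194/39, 4/39) → Z = -958/39
  (-34/5, -1/5) → Z = -173/5
  (-46/9, 2/9) → Z = -224/9

The optimum lies where 8x_1 - 2x_2 = -40 and 7x_1 + 8x_2 = -34.
Solving simultaneously gives x_1 = -194/39, x_2 = 4/39.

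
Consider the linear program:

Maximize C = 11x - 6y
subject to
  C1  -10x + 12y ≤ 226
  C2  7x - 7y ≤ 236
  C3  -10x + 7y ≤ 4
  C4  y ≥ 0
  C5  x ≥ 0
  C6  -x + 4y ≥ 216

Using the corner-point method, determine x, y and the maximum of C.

The binding constraints are -10x + 12y = 226 and 7x - 7y = 236.
Solving simultaneously gives x = 2207/7, y = 1971/7.

x = 2207/7, y = 1971/7, maximum C = 12451/7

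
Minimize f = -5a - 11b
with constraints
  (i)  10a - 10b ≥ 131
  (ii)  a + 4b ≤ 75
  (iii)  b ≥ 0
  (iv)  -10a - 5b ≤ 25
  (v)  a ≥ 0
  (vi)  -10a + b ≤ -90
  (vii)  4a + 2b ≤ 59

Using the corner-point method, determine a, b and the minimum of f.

Vertices and f = -5a - 11b:
  (131/10, 0) → f = -131/2
  (71/5, 11/10) → f = -831/10
  (59/4, 0) → f = -295/4

The optimum lies where 10a - 10b = 131 and 4a + 2b = 59.
Solving simultaneously gives a = 71/5, b = 11/10.

a = 71/5, b = 11/10, minimum f = -831/10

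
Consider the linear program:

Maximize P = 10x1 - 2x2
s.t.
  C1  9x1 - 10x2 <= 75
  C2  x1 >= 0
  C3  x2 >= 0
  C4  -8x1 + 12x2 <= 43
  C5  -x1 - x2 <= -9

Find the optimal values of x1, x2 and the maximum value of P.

At the optimal vertex, 9x1 - 10x2 = 75 and -8x1 + 12x2 = 43.
Solving simultaneously gives x1 = 95/2, x2 = 141/4.

x1 = 95/2, x2 = 141/4, maximum P = 809/2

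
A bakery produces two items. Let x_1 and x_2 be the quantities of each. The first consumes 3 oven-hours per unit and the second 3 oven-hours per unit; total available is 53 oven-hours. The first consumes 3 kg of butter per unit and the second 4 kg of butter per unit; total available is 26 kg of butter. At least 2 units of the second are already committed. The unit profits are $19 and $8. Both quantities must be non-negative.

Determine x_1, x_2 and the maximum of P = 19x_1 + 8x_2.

Vertices and P = 19x_1 + 8x_2:
  (0, 13/2) → P = 52
  (0, 2) → P = 16
  (6, 2) → P = 130

The binding constraints are 3x_1 + 4x_2 = 26 and x_2 = 2.
Solving simultaneously gives x_1 = 6, x_2 = 2.

x_1 = 6, x_2 = 2, maximum P = 130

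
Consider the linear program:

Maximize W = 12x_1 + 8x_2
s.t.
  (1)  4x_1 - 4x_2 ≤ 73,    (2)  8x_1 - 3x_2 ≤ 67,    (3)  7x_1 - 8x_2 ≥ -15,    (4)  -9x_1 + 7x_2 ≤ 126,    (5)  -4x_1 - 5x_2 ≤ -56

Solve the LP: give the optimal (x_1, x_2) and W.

x_1 = 581/43, x_2 = 589/43, maximum W = 11684/43

Corner points and W = 12x_1 + 8x_2:
  (581/43, 589/43) → W = 11684/43
  (503/52, 45/13) → W = 1869/13
  (373/67, 452/67) → W = 8092/67

The optimum lies where 8x_1 - 3x_2 = 67 and 7x_1 - 8x_2 = -15.
Solving simultaneously gives x_1 = 581/43, x_2 = 589/43.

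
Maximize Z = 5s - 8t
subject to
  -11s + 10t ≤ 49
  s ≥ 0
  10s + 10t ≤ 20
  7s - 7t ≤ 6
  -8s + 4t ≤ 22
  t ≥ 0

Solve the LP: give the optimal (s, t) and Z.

Corner points and Z = 5s - 8t:
  (0, 2) → Z = -16
  (0, 0) → Z = 0
  (10/7, 4/7) → Z = 18/7
  (6/7, 0) → Z = 30/7

The binding constraints are 7s - 7t = 6 and t = 0.
Solving simultaneously gives s = 6/7, t = 0.

s = 6/7, t = 0, maximum Z = 30/7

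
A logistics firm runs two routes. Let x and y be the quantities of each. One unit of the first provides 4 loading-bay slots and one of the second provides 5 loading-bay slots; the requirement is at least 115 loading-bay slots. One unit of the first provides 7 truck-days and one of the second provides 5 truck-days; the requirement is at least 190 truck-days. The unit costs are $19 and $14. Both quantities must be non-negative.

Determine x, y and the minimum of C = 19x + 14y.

x = 25, y = 3, minimum C = 517

Corner points and C = 19x + 14y:
  (0, 38) → C = 532
  (115/4, 0) → C = 2185/4
  (25, 3) → C = 517
The feasible region is unbounded (it extends along (0, 1), (1, 0)), but C strictly increases along every unbounded feasible direction, so there is no improving ray and the minimum is attained at a vertex.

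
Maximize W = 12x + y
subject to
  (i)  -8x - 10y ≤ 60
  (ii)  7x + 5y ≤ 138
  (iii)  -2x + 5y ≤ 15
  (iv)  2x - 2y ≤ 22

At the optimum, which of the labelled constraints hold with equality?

Feasible corners and W = 12x + y:
  (-15/2, 0) → W = -90
  (25/9, -74/9) → W = 226/9
  (41/3, 127/15) → W = 2587/15
  (193/12, 61/12) → W = 2377/12

The maximum is at (193/12, 61/12). Substituting into each constraint, equality holds for (ii) and (iv); the remaining constraints have slack.

(ii) and (iv)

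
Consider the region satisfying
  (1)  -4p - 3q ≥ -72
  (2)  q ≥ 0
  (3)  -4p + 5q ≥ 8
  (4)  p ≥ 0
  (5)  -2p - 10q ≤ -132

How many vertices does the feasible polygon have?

3

The feasible vertices (each the meet of two boundaries and inside every other half-plane) are:
  (0, 24)
  (162/17, 192/17)
  (0, 66/5)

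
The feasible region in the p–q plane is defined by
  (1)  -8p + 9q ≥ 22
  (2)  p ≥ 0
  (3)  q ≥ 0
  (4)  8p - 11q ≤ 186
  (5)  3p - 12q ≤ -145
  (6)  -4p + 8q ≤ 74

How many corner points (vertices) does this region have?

Intersecting each pair of boundary lines and keeping only the points that satisfy every inequality leaves:
  (347/23, 1094/69)
  (35/2, 18)
  (34/3, 179/12)

3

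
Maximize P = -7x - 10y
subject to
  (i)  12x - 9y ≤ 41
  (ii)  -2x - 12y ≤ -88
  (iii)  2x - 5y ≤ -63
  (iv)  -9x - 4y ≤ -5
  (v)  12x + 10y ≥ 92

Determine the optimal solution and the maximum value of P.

x = -17/8, y = 47/4, maximum P = -821/8

Feasible corners and P = -7x - 10y:
  (386/21, 419/21) → P = -6892/21
  (-17/8, 47/4) → P = -821/8
  (-53/7, 128/7) → P = -909/7
The feasible region is unbounded (it extends along (3, 4), (-4, 9)), but P strictly decreases along every unbounded feasible direction, so there is no improving ray and the maximum is attained at a vertex.

The binding constraints are 2x - 5y = -63 and 12x + 10y = 92.
Solving simultaneously gives x = -17/8, y = 47/4.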